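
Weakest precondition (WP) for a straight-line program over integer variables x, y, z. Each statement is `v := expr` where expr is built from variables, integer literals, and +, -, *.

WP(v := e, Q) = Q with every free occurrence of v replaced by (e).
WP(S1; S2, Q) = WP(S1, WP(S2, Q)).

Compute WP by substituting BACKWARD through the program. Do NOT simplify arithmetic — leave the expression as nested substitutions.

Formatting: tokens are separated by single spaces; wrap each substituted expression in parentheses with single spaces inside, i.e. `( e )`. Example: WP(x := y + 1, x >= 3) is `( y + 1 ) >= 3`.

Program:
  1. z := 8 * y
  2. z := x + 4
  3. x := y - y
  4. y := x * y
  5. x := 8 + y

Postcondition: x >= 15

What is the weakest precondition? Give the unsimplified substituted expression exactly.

post: x >= 15
stmt 5: x := 8 + y  -- replace 1 occurrence(s) of x with (8 + y)
  => ( 8 + y ) >= 15
stmt 4: y := x * y  -- replace 1 occurrence(s) of y with (x * y)
  => ( 8 + ( x * y ) ) >= 15
stmt 3: x := y - y  -- replace 1 occurrence(s) of x with (y - y)
  => ( 8 + ( ( y - y ) * y ) ) >= 15
stmt 2: z := x + 4  -- replace 0 occurrence(s) of z with (x + 4)
  => ( 8 + ( ( y - y ) * y ) ) >= 15
stmt 1: z := 8 * y  -- replace 0 occurrence(s) of z with (8 * y)
  => ( 8 + ( ( y - y ) * y ) ) >= 15

Answer: ( 8 + ( ( y - y ) * y ) ) >= 15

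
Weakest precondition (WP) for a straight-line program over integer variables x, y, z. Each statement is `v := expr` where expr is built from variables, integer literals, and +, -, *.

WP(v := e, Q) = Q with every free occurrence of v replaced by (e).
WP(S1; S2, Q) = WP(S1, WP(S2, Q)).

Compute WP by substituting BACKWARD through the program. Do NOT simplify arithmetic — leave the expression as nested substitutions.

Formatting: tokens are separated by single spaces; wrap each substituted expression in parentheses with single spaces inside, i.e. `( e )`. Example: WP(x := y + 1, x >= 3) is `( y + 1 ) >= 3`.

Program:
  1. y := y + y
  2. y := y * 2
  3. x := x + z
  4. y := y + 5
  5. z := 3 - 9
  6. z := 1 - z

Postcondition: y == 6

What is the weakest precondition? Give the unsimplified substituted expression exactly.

post: y == 6
stmt 6: z := 1 - z  -- replace 0 occurrence(s) of z with (1 - z)
  => y == 6
stmt 5: z := 3 - 9  -- replace 0 occurrence(s) of z with (3 - 9)
  => y == 6
stmt 4: y := y + 5  -- replace 1 occurrence(s) of y with (y + 5)
  => ( y + 5 ) == 6
stmt 3: x := x + z  -- replace 0 occurrence(s) of x with (x + z)
  => ( y + 5 ) == 6
stmt 2: y := y * 2  -- replace 1 occurrence(s) of y with (y * 2)
  => ( ( y * 2 ) + 5 ) == 6
stmt 1: y := y + y  -- replace 1 occurrence(s) of y with (y + y)
  => ( ( ( y + y ) * 2 ) + 5 ) == 6

Answer: ( ( ( y + y ) * 2 ) + 5 ) == 6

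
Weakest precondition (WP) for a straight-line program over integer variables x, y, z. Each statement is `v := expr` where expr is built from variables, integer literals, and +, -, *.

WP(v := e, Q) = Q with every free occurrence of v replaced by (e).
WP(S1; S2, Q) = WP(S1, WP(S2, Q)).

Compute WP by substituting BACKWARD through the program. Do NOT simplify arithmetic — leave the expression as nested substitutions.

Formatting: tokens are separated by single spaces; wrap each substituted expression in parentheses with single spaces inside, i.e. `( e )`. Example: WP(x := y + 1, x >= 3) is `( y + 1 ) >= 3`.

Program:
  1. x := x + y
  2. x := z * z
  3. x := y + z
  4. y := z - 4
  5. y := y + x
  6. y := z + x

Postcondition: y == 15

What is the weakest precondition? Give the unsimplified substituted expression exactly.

post: y == 15
stmt 6: y := z + x  -- replace 1 occurrence(s) of y with (z + x)
  => ( z + x ) == 15
stmt 5: y := y + x  -- replace 0 occurrence(s) of y with (y + x)
  => ( z + x ) == 15
stmt 4: y := z - 4  -- replace 0 occurrence(s) of y with (z - 4)
  => ( z + x ) == 15
stmt 3: x := y + z  -- replace 1 occurrence(s) of x with (y + z)
  => ( z + ( y + z ) ) == 15
stmt 2: x := z * z  -- replace 0 occurrence(s) of x with (z * z)
  => ( z + ( y + z ) ) == 15
stmt 1: x := x + y  -- replace 0 occurrence(s) of x with (x + y)
  => ( z + ( y + z ) ) == 15

Answer: ( z + ( y + z ) ) == 15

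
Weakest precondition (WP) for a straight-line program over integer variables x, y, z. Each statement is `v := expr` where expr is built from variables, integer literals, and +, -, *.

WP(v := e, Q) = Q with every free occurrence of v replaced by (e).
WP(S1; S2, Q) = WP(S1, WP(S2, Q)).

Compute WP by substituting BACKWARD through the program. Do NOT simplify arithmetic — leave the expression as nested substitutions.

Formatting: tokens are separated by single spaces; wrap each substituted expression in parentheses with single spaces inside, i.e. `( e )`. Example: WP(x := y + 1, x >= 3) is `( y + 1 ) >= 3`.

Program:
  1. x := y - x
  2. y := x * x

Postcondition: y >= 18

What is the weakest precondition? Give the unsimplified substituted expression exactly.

post: y >= 18
stmt 2: y := x * x  -- replace 1 occurrence(s) of y with (x * x)
  => ( x * x ) >= 18
stmt 1: x := y - x  -- replace 2 occurrence(s) of x with (y - x)
  => ( ( y - x ) * ( y - x ) ) >= 18

Answer: ( ( y - x ) * ( y - x ) ) >= 18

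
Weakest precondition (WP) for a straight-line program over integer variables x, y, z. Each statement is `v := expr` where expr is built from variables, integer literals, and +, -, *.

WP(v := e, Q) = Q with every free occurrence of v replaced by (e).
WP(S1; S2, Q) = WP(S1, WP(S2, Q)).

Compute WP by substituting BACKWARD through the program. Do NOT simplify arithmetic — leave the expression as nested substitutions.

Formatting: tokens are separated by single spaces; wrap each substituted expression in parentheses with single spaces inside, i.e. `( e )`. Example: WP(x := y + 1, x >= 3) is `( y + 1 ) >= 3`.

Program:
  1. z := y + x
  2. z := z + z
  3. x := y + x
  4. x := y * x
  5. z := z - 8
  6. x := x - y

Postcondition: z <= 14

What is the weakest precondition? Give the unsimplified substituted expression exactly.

post: z <= 14
stmt 6: x := x - y  -- replace 0 occurrence(s) of x with (x - y)
  => z <= 14
stmt 5: z := z - 8  -- replace 1 occurrence(s) of z with (z - 8)
  => ( z - 8 ) <= 14
stmt 4: x := y * x  -- replace 0 occurrence(s) of x with (y * x)
  => ( z - 8 ) <= 14
stmt 3: x := y + x  -- replace 0 occurrence(s) of x with (y + x)
  => ( z - 8 ) <= 14
stmt 2: z := z + z  -- replace 1 occurrence(s) of z with (z + z)
  => ( ( z + z ) - 8 ) <= 14
stmt 1: z := y + x  -- replace 2 occurrence(s) of z with (y + x)
  => ( ( ( y + x ) + ( y + x ) ) - 8 ) <= 14

Answer: ( ( ( y + x ) + ( y + x ) ) - 8 ) <= 14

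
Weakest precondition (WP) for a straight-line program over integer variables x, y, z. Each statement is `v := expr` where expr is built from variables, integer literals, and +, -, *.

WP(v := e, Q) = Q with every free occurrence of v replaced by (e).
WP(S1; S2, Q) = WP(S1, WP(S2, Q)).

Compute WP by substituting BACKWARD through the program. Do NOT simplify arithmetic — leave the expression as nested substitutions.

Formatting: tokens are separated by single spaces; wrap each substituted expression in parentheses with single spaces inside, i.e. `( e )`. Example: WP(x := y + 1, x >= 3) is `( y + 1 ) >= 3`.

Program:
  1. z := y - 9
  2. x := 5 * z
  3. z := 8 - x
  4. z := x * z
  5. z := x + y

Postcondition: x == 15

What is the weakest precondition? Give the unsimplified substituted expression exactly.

Answer: ( 5 * ( y - 9 ) ) == 15

Derivation:
post: x == 15
stmt 5: z := x + y  -- replace 0 occurrence(s) of z with (x + y)
  => x == 15
stmt 4: z := x * z  -- replace 0 occurrence(s) of z with (x * z)
  => x == 15
stmt 3: z := 8 - x  -- replace 0 occurrence(s) of z with (8 - x)
  => x == 15
stmt 2: x := 5 * z  -- replace 1 occurrence(s) of x with (5 * z)
  => ( 5 * z ) == 15
stmt 1: z := y - 9  -- replace 1 occurrence(s) of z with (y - 9)
  => ( 5 * ( y - 9 ) ) == 15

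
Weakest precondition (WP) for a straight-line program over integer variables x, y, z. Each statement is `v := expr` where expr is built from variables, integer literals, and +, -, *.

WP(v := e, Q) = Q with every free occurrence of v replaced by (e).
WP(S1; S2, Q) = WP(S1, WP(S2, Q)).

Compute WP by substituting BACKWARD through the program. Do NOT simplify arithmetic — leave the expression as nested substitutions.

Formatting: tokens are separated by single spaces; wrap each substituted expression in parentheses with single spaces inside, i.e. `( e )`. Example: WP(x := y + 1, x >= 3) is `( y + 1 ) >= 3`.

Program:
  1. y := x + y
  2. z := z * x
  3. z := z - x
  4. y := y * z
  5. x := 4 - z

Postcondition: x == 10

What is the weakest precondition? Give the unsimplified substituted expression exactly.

Answer: ( 4 - ( ( z * x ) - x ) ) == 10

Derivation:
post: x == 10
stmt 5: x := 4 - z  -- replace 1 occurrence(s) of x with (4 - z)
  => ( 4 - z ) == 10
stmt 4: y := y * z  -- replace 0 occurrence(s) of y with (y * z)
  => ( 4 - z ) == 10
stmt 3: z := z - x  -- replace 1 occurrence(s) of z with (z - x)
  => ( 4 - ( z - x ) ) == 10
stmt 2: z := z * x  -- replace 1 occurrence(s) of z with (z * x)
  => ( 4 - ( ( z * x ) - x ) ) == 10
stmt 1: y := x + y  -- replace 0 occurrence(s) of y with (x + y)
  => ( 4 - ( ( z * x ) - x ) ) == 10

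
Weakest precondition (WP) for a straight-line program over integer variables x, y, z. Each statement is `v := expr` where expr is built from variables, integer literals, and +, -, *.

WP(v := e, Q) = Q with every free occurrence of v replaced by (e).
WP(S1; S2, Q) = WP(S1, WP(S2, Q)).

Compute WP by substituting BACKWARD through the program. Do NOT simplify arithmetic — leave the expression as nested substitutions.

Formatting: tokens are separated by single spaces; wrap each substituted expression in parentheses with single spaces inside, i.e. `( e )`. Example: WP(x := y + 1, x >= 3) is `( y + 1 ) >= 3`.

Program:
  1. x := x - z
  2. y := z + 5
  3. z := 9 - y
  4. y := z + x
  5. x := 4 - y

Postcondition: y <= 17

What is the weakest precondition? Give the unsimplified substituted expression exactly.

post: y <= 17
stmt 5: x := 4 - y  -- replace 0 occurrence(s) of x with (4 - y)
  => y <= 17
stmt 4: y := z + x  -- replace 1 occurrence(s) of y with (z + x)
  => ( z + x ) <= 17
stmt 3: z := 9 - y  -- replace 1 occurrence(s) of z with (9 - y)
  => ( ( 9 - y ) + x ) <= 17
stmt 2: y := z + 5  -- replace 1 occurrence(s) of y with (z + 5)
  => ( ( 9 - ( z + 5 ) ) + x ) <= 17
stmt 1: x := x - z  -- replace 1 occurrence(s) of x with (x - z)
  => ( ( 9 - ( z + 5 ) ) + ( x - z ) ) <= 17

Answer: ( ( 9 - ( z + 5 ) ) + ( x - z ) ) <= 17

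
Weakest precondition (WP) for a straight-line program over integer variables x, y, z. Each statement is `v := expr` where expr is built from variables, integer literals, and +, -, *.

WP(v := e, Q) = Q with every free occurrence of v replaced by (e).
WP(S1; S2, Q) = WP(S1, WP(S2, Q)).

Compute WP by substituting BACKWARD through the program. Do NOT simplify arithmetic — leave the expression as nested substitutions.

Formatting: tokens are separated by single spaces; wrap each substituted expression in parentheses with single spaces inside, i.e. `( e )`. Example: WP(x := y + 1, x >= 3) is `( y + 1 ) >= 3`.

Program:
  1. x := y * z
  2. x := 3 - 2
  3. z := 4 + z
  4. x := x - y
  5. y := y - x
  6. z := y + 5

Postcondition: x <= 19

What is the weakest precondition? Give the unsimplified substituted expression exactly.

post: x <= 19
stmt 6: z := y + 5  -- replace 0 occurrence(s) of z with (y + 5)
  => x <= 19
stmt 5: y := y - x  -- replace 0 occurrence(s) of y with (y - x)
  => x <= 19
stmt 4: x := x - y  -- replace 1 occurrence(s) of x with (x - y)
  => ( x - y ) <= 19
stmt 3: z := 4 + z  -- replace 0 occurrence(s) of z with (4 + z)
  => ( x - y ) <= 19
stmt 2: x := 3 - 2  -- replace 1 occurrence(s) of x with (3 - 2)
  => ( ( 3 - 2 ) - y ) <= 19
stmt 1: x := y * z  -- replace 0 occurrence(s) of x with (y * z)
  => ( ( 3 - 2 ) - y ) <= 19

Answer: ( ( 3 - 2 ) - y ) <= 19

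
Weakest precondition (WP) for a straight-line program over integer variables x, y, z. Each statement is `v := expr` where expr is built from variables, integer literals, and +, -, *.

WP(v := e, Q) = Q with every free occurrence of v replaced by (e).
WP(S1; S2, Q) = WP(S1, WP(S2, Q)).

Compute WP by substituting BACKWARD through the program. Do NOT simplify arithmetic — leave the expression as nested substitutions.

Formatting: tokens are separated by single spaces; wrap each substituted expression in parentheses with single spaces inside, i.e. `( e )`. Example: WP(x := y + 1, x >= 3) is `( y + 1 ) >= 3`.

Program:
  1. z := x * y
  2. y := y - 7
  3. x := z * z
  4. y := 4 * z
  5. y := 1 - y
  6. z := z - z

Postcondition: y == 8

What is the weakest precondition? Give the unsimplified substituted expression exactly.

Answer: ( 1 - ( 4 * ( x * y ) ) ) == 8

Derivation:
post: y == 8
stmt 6: z := z - z  -- replace 0 occurrence(s) of z with (z - z)
  => y == 8
stmt 5: y := 1 - y  -- replace 1 occurrence(s) of y with (1 - y)
  => ( 1 - y ) == 8
stmt 4: y := 4 * z  -- replace 1 occurrence(s) of y with (4 * z)
  => ( 1 - ( 4 * z ) ) == 8
stmt 3: x := z * z  -- replace 0 occurrence(s) of x with (z * z)
  => ( 1 - ( 4 * z ) ) == 8
stmt 2: y := y - 7  -- replace 0 occurrence(s) of y with (y - 7)
  => ( 1 - ( 4 * z ) ) == 8
stmt 1: z := x * y  -- replace 1 occurrence(s) of z with (x * y)
  => ( 1 - ( 4 * ( x * y ) ) ) == 8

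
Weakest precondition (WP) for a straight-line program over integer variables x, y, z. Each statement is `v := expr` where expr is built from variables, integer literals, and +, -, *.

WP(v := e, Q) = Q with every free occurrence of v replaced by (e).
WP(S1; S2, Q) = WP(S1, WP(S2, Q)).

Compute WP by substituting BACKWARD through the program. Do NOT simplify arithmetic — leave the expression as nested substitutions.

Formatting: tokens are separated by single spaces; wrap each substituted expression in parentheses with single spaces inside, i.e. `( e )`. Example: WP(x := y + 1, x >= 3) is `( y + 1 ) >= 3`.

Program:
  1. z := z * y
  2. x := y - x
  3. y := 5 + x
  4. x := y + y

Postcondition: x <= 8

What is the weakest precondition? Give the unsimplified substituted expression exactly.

Answer: ( ( 5 + ( y - x ) ) + ( 5 + ( y - x ) ) ) <= 8

Derivation:
post: x <= 8
stmt 4: x := y + y  -- replace 1 occurrence(s) of x with (y + y)
  => ( y + y ) <= 8
stmt 3: y := 5 + x  -- replace 2 occurrence(s) of y with (5 + x)
  => ( ( 5 + x ) + ( 5 + x ) ) <= 8
stmt 2: x := y - x  -- replace 2 occurrence(s) of x with (y - x)
  => ( ( 5 + ( y - x ) ) + ( 5 + ( y - x ) ) ) <= 8
stmt 1: z := z * y  -- replace 0 occurrence(s) of z with (z * y)
  => ( ( 5 + ( y - x ) ) + ( 5 + ( y - x ) ) ) <= 8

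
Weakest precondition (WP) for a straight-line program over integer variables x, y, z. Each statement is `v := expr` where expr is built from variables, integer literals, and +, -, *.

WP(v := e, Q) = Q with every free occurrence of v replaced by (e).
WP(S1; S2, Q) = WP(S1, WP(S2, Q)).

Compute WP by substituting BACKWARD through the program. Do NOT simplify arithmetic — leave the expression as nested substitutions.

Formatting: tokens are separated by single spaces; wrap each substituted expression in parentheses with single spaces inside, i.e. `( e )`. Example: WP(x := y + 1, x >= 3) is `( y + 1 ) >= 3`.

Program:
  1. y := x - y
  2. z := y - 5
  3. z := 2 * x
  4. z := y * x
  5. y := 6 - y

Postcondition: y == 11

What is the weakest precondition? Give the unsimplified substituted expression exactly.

Answer: ( 6 - ( x - y ) ) == 11

Derivation:
post: y == 11
stmt 5: y := 6 - y  -- replace 1 occurrence(s) of y with (6 - y)
  => ( 6 - y ) == 11
stmt 4: z := y * x  -- replace 0 occurrence(s) of z with (y * x)
  => ( 6 - y ) == 11
stmt 3: z := 2 * x  -- replace 0 occurrence(s) of z with (2 * x)
  => ( 6 - y ) == 11
stmt 2: z := y - 5  -- replace 0 occurrence(s) of z with (y - 5)
  => ( 6 - y ) == 11
stmt 1: y := x - y  -- replace 1 occurrence(s) of y with (x - y)
  => ( 6 - ( x - y ) ) == 11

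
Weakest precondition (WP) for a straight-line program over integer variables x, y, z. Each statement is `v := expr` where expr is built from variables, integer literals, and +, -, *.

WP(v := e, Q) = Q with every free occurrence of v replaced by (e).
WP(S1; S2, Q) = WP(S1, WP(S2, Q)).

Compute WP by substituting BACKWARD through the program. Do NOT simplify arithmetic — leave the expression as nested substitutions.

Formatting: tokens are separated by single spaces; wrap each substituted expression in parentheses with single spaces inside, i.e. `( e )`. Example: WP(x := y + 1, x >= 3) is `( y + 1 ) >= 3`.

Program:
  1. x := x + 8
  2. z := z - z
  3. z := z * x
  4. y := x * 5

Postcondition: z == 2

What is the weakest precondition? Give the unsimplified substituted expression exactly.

Answer: ( ( z - z ) * ( x + 8 ) ) == 2

Derivation:
post: z == 2
stmt 4: y := x * 5  -- replace 0 occurrence(s) of y with (x * 5)
  => z == 2
stmt 3: z := z * x  -- replace 1 occurrence(s) of z with (z * x)
  => ( z * x ) == 2
stmt 2: z := z - z  -- replace 1 occurrence(s) of z with (z - z)
  => ( ( z - z ) * x ) == 2
stmt 1: x := x + 8  -- replace 1 occurrence(s) of x with (x + 8)
  => ( ( z - z ) * ( x + 8 ) ) == 2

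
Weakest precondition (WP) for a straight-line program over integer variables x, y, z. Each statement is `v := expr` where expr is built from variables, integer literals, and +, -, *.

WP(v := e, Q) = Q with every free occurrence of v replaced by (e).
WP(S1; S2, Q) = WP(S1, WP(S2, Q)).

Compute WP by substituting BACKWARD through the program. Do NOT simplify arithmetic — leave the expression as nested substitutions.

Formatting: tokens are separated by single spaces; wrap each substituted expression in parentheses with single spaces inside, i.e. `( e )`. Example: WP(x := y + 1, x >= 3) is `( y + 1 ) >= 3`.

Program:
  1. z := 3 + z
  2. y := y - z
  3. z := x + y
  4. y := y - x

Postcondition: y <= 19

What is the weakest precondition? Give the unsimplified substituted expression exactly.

post: y <= 19
stmt 4: y := y - x  -- replace 1 occurrence(s) of y with (y - x)
  => ( y - x ) <= 19
stmt 3: z := x + y  -- replace 0 occurrence(s) of z with (x + y)
  => ( y - x ) <= 19
stmt 2: y := y - z  -- replace 1 occurrence(s) of y with (y - z)
  => ( ( y - z ) - x ) <= 19
stmt 1: z := 3 + z  -- replace 1 occurrence(s) of z with (3 + z)
  => ( ( y - ( 3 + z ) ) - x ) <= 19

Answer: ( ( y - ( 3 + z ) ) - x ) <= 19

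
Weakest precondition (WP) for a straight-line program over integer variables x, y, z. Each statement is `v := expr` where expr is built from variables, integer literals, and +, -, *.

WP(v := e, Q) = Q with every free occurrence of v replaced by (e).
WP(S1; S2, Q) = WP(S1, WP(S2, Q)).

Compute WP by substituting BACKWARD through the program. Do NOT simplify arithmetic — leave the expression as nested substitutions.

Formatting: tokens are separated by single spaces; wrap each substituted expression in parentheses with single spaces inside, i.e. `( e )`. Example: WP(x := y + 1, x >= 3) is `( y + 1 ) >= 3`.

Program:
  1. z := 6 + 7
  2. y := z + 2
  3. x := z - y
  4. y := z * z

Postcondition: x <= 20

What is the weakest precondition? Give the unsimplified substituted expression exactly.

post: x <= 20
stmt 4: y := z * z  -- replace 0 occurrence(s) of y with (z * z)
  => x <= 20
stmt 3: x := z - y  -- replace 1 occurrence(s) of x with (z - y)
  => ( z - y ) <= 20
stmt 2: y := z + 2  -- replace 1 occurrence(s) of y with (z + 2)
  => ( z - ( z + 2 ) ) <= 20
stmt 1: z := 6 + 7  -- replace 2 occurrence(s) of z with (6 + 7)
  => ( ( 6 + 7 ) - ( ( 6 + 7 ) + 2 ) ) <= 20

Answer: ( ( 6 + 7 ) - ( ( 6 + 7 ) + 2 ) ) <= 20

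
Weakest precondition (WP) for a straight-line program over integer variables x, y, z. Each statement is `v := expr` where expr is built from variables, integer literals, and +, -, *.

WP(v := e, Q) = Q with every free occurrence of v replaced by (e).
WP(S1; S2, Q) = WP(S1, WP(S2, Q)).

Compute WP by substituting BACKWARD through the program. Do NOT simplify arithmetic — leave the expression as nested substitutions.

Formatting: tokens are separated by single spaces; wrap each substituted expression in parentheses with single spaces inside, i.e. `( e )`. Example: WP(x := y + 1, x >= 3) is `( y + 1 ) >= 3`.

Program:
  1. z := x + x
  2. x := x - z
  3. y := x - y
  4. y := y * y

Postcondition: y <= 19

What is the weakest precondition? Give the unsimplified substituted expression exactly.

post: y <= 19
stmt 4: y := y * y  -- replace 1 occurrence(s) of y with (y * y)
  => ( y * y ) <= 19
stmt 3: y := x - y  -- replace 2 occurrence(s) of y with (x - y)
  => ( ( x - y ) * ( x - y ) ) <= 19
stmt 2: x := x - z  -- replace 2 occurrence(s) of x with (x - z)
  => ( ( ( x - z ) - y ) * ( ( x - z ) - y ) ) <= 19
stmt 1: z := x + x  -- replace 2 occurrence(s) of z with (x + x)
  => ( ( ( x - ( x + x ) ) - y ) * ( ( x - ( x + x ) ) - y ) ) <= 19

Answer: ( ( ( x - ( x + x ) ) - y ) * ( ( x - ( x + x ) ) - y ) ) <= 19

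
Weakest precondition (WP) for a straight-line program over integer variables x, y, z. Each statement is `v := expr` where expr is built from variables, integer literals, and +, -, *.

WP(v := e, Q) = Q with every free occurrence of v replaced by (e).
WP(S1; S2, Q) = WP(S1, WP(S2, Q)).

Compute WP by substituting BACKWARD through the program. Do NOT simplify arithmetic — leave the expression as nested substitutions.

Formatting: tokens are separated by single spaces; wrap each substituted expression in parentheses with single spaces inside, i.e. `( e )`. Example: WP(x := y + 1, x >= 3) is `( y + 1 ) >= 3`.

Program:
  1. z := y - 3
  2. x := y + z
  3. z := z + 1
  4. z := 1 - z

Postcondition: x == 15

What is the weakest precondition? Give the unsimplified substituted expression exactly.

Answer: ( y + ( y - 3 ) ) == 15

Derivation:
post: x == 15
stmt 4: z := 1 - z  -- replace 0 occurrence(s) of z with (1 - z)
  => x == 15
stmt 3: z := z + 1  -- replace 0 occurrence(s) of z with (z + 1)
  => x == 15
stmt 2: x := y + z  -- replace 1 occurrence(s) of x with (y + z)
  => ( y + z ) == 15
stmt 1: z := y - 3  -- replace 1 occurrence(s) of z with (y - 3)
  => ( y + ( y - 3 ) ) == 15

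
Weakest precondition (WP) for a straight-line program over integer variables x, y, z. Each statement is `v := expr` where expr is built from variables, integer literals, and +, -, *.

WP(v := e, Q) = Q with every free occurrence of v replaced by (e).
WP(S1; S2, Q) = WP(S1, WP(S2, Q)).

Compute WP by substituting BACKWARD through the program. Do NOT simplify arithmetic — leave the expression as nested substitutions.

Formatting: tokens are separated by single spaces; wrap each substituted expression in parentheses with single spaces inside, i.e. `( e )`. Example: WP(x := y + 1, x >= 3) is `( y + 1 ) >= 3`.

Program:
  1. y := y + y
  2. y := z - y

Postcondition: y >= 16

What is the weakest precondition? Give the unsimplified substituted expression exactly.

post: y >= 16
stmt 2: y := z - y  -- replace 1 occurrence(s) of y with (z - y)
  => ( z - y ) >= 16
stmt 1: y := y + y  -- replace 1 occurrence(s) of y with (y + y)
  => ( z - ( y + y ) ) >= 16

Answer: ( z - ( y + y ) ) >= 16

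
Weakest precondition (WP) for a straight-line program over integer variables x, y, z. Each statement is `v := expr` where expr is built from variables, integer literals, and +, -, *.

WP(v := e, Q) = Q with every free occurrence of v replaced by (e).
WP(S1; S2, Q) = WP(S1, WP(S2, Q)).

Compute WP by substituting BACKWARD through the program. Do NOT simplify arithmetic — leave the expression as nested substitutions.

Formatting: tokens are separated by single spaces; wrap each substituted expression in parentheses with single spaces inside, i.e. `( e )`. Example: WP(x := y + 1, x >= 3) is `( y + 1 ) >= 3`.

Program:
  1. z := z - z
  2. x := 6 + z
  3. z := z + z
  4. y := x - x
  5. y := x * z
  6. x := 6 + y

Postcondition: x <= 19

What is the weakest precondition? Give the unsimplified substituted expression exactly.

post: x <= 19
stmt 6: x := 6 + y  -- replace 1 occurrence(s) of x with (6 + y)
  => ( 6 + y ) <= 19
stmt 5: y := x * z  -- replace 1 occurrence(s) of y with (x * z)
  => ( 6 + ( x * z ) ) <= 19
stmt 4: y := x - x  -- replace 0 occurrence(s) of y with (x - x)
  => ( 6 + ( x * z ) ) <= 19
stmt 3: z := z + z  -- replace 1 occurrence(s) of z with (z + z)
  => ( 6 + ( x * ( z + z ) ) ) <= 19
stmt 2: x := 6 + z  -- replace 1 occurrence(s) of x with (6 + z)
  => ( 6 + ( ( 6 + z ) * ( z + z ) ) ) <= 19
stmt 1: z := z - z  -- replace 3 occurrence(s) of z with (z - z)
  => ( 6 + ( ( 6 + ( z - z ) ) * ( ( z - z ) + ( z - z ) ) ) ) <= 19

Answer: ( 6 + ( ( 6 + ( z - z ) ) * ( ( z - z ) + ( z - z ) ) ) ) <= 19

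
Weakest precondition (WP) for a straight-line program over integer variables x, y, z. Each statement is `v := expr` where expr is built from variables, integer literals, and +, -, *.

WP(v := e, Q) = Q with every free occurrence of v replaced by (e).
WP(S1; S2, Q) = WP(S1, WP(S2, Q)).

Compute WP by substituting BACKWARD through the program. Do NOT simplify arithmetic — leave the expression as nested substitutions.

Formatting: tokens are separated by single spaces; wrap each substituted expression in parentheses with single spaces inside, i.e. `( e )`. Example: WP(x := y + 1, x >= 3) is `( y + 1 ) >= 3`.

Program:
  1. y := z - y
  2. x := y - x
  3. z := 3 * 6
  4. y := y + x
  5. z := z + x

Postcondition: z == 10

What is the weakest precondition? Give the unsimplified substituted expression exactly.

post: z == 10
stmt 5: z := z + x  -- replace 1 occurrence(s) of z with (z + x)
  => ( z + x ) == 10
stmt 4: y := y + x  -- replace 0 occurrence(s) of y with (y + x)
  => ( z + x ) == 10
stmt 3: z := 3 * 6  -- replace 1 occurrence(s) of z with (3 * 6)
  => ( ( 3 * 6 ) + x ) == 10
stmt 2: x := y - x  -- replace 1 occurrence(s) of x with (y - x)
  => ( ( 3 * 6 ) + ( y - x ) ) == 10
stmt 1: y := z - y  -- replace 1 occurrence(s) of y with (z - y)
  => ( ( 3 * 6 ) + ( ( z - y ) - x ) ) == 10

Answer: ( ( 3 * 6 ) + ( ( z - y ) - x ) ) == 10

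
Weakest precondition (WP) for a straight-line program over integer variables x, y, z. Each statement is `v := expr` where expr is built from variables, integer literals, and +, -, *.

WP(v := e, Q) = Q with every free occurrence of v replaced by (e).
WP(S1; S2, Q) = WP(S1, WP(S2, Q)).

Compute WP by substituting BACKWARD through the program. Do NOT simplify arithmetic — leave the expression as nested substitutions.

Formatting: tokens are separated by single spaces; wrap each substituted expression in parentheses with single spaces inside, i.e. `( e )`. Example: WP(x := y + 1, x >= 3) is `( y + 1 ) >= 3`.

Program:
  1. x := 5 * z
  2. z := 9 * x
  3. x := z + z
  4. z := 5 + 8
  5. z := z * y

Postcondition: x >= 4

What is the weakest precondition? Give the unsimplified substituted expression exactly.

post: x >= 4
stmt 5: z := z * y  -- replace 0 occurrence(s) of z with (z * y)
  => x >= 4
stmt 4: z := 5 + 8  -- replace 0 occurrence(s) of z with (5 + 8)
  => x >= 4
stmt 3: x := z + z  -- replace 1 occurrence(s) of x with (z + z)
  => ( z + z ) >= 4
stmt 2: z := 9 * x  -- replace 2 occurrence(s) of z with (9 * x)
  => ( ( 9 * x ) + ( 9 * x ) ) >= 4
stmt 1: x := 5 * z  -- replace 2 occurrence(s) of x with (5 * z)
  => ( ( 9 * ( 5 * z ) ) + ( 9 * ( 5 * z ) ) ) >= 4

Answer: ( ( 9 * ( 5 * z ) ) + ( 9 * ( 5 * z ) ) ) >= 4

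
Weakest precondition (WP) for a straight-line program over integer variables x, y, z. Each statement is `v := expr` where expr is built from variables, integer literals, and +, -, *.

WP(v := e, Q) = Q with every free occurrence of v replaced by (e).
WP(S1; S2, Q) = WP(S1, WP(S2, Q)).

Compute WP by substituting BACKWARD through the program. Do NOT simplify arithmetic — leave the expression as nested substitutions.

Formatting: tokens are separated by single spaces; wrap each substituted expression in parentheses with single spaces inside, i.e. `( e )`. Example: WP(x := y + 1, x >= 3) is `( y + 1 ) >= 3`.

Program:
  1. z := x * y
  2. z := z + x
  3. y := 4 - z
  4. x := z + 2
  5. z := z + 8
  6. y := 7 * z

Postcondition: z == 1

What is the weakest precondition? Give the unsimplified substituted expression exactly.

Answer: ( ( ( x * y ) + x ) + 8 ) == 1

Derivation:
post: z == 1
stmt 6: y := 7 * z  -- replace 0 occurrence(s) of y with (7 * z)
  => z == 1
stmt 5: z := z + 8  -- replace 1 occurrence(s) of z with (z + 8)
  => ( z + 8 ) == 1
stmt 4: x := z + 2  -- replace 0 occurrence(s) of x with (z + 2)
  => ( z + 8 ) == 1
stmt 3: y := 4 - z  -- replace 0 occurrence(s) of y with (4 - z)
  => ( z + 8 ) == 1
stmt 2: z := z + x  -- replace 1 occurrence(s) of z with (z + x)
  => ( ( z + x ) + 8 ) == 1
stmt 1: z := x * y  -- replace 1 occurrence(s) of z with (x * y)
  => ( ( ( x * y ) + x ) + 8 ) == 1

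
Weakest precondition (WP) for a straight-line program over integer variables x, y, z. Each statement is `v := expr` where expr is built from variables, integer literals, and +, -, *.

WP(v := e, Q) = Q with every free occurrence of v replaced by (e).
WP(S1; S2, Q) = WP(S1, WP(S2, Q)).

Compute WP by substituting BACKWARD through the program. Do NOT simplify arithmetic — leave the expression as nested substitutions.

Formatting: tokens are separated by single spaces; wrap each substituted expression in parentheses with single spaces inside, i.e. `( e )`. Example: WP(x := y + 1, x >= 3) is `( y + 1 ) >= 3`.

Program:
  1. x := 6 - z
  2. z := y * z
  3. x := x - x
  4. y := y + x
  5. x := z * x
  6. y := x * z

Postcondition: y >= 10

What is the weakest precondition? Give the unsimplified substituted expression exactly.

Answer: ( ( ( y * z ) * ( ( 6 - z ) - ( 6 - z ) ) ) * ( y * z ) ) >= 10

Derivation:
post: y >= 10
stmt 6: y := x * z  -- replace 1 occurrence(s) of y with (x * z)
  => ( x * z ) >= 10
stmt 5: x := z * x  -- replace 1 occurrence(s) of x with (z * x)
  => ( ( z * x ) * z ) >= 10
stmt 4: y := y + x  -- replace 0 occurrence(s) of y with (y + x)
  => ( ( z * x ) * z ) >= 10
stmt 3: x := x - x  -- replace 1 occurrence(s) of x with (x - x)
  => ( ( z * ( x - x ) ) * z ) >= 10
stmt 2: z := y * z  -- replace 2 occurrence(s) of z with (y * z)
  => ( ( ( y * z ) * ( x - x ) ) * ( y * z ) ) >= 10
stmt 1: x := 6 - z  -- replace 2 occurrence(s) of x with (6 - z)
  => ( ( ( y * z ) * ( ( 6 - z ) - ( 6 - z ) ) ) * ( y * z ) ) >= 10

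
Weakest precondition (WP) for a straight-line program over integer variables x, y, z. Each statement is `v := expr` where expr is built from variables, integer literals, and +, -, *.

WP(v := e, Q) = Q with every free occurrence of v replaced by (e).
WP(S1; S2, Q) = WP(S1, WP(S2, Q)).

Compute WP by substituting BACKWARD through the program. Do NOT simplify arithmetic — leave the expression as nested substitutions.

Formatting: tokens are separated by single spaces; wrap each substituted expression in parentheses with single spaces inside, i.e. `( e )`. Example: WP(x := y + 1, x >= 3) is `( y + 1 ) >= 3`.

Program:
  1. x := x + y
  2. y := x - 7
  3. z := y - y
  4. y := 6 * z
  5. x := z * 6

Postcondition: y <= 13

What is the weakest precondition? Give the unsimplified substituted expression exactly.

Answer: ( 6 * ( ( ( x + y ) - 7 ) - ( ( x + y ) - 7 ) ) ) <= 13

Derivation:
post: y <= 13
stmt 5: x := z * 6  -- replace 0 occurrence(s) of x with (z * 6)
  => y <= 13
stmt 4: y := 6 * z  -- replace 1 occurrence(s) of y with (6 * z)
  => ( 6 * z ) <= 13
stmt 3: z := y - y  -- replace 1 occurrence(s) of z with (y - y)
  => ( 6 * ( y - y ) ) <= 13
stmt 2: y := x - 7  -- replace 2 occurrence(s) of y with (x - 7)
  => ( 6 * ( ( x - 7 ) - ( x - 7 ) ) ) <= 13
stmt 1: x := x + y  -- replace 2 occurrence(s) of x with (x + y)
  => ( 6 * ( ( ( x + y ) - 7 ) - ( ( x + y ) - 7 ) ) ) <= 13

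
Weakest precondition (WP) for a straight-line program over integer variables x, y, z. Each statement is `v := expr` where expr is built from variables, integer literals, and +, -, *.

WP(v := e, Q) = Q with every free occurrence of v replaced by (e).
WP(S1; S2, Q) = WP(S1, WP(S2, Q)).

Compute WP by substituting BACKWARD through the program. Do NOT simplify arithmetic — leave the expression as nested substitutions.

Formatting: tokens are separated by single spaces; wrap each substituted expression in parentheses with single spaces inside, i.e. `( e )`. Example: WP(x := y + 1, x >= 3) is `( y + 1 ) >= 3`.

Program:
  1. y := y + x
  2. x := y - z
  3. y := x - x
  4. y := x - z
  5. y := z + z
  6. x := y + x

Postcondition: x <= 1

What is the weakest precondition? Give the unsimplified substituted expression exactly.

post: x <= 1
stmt 6: x := y + x  -- replace 1 occurrence(s) of x with (y + x)
  => ( y + x ) <= 1
stmt 5: y := z + z  -- replace 1 occurrence(s) of y with (z + z)
  => ( ( z + z ) + x ) <= 1
stmt 4: y := x - z  -- replace 0 occurrence(s) of y with (x - z)
  => ( ( z + z ) + x ) <= 1
stmt 3: y := x - x  -- replace 0 occurrence(s) of y with (x - x)
  => ( ( z + z ) + x ) <= 1
stmt 2: x := y - z  -- replace 1 occurrence(s) of x with (y - z)
  => ( ( z + z ) + ( y - z ) ) <= 1
stmt 1: y := y + x  -- replace 1 occurrence(s) of y with (y + x)
  => ( ( z + z ) + ( ( y + x ) - z ) ) <= 1

Answer: ( ( z + z ) + ( ( y + x ) - z ) ) <= 1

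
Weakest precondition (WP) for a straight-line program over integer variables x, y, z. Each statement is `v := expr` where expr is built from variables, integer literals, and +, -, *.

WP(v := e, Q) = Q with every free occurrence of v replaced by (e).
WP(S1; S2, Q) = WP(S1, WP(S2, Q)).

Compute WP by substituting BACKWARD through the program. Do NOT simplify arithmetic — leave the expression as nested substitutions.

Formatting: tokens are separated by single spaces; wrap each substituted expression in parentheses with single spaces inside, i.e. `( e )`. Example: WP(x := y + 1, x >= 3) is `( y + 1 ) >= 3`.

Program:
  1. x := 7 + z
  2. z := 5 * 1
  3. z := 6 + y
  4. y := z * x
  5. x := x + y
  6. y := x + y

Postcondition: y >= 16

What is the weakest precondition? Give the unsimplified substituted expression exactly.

post: y >= 16
stmt 6: y := x + y  -- replace 1 occurrence(s) of y with (x + y)
  => ( x + y ) >= 16
stmt 5: x := x + y  -- replace 1 occurrence(s) of x with (x + y)
  => ( ( x + y ) + y ) >= 16
stmt 4: y := z * x  -- replace 2 occurrence(s) of y with (z * x)
  => ( ( x + ( z * x ) ) + ( z * x ) ) >= 16
stmt 3: z := 6 + y  -- replace 2 occurrence(s) of z with (6 + y)
  => ( ( x + ( ( 6 + y ) * x ) ) + ( ( 6 + y ) * x ) ) >= 16
stmt 2: z := 5 * 1  -- replace 0 occurrence(s) of z with (5 * 1)
  => ( ( x + ( ( 6 + y ) * x ) ) + ( ( 6 + y ) * x ) ) >= 16
stmt 1: x := 7 + z  -- replace 3 occurrence(s) of x with (7 + z)
  => ( ( ( 7 + z ) + ( ( 6 + y ) * ( 7 + z ) ) ) + ( ( 6 + y ) * ( 7 + z ) ) ) >= 16

Answer: ( ( ( 7 + z ) + ( ( 6 + y ) * ( 7 + z ) ) ) + ( ( 6 + y ) * ( 7 + z ) ) ) >= 16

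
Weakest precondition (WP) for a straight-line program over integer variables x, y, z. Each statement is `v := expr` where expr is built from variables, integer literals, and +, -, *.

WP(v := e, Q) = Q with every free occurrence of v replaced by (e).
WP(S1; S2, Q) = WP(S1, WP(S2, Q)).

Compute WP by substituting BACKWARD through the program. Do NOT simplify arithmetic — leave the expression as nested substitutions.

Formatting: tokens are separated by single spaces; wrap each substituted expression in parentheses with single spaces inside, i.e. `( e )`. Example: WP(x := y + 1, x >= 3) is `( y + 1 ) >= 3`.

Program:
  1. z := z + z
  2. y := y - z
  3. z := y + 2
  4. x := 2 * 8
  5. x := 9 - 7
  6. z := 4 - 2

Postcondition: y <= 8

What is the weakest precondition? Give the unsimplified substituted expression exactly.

Answer: ( y - ( z + z ) ) <= 8

Derivation:
post: y <= 8
stmt 6: z := 4 - 2  -- replace 0 occurrence(s) of z with (4 - 2)
  => y <= 8
stmt 5: x := 9 - 7  -- replace 0 occurrence(s) of x with (9 - 7)
  => y <= 8
stmt 4: x := 2 * 8  -- replace 0 occurrence(s) of x with (2 * 8)
  => y <= 8
stmt 3: z := y + 2  -- replace 0 occurrence(s) of z with (y + 2)
  => y <= 8
stmt 2: y := y - z  -- replace 1 occurrence(s) of y with (y - z)
  => ( y - z ) <= 8
stmt 1: z := z + z  -- replace 1 occurrence(s) of z with (z + z)
  => ( y - ( z + z ) ) <= 8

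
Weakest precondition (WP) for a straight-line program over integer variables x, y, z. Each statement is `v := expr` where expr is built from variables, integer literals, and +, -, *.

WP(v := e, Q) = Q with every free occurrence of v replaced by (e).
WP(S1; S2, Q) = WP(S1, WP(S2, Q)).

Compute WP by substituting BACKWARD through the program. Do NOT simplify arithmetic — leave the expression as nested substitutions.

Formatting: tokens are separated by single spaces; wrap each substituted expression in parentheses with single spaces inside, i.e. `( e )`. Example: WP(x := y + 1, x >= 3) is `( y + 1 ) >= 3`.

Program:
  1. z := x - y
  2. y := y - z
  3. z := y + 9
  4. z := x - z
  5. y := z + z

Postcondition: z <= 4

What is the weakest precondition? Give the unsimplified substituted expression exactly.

Answer: ( x - ( ( y - ( x - y ) ) + 9 ) ) <= 4

Derivation:
post: z <= 4
stmt 5: y := z + z  -- replace 0 occurrence(s) of y with (z + z)
  => z <= 4
stmt 4: z := x - z  -- replace 1 occurrence(s) of z with (x - z)
  => ( x - z ) <= 4
stmt 3: z := y + 9  -- replace 1 occurrence(s) of z with (y + 9)
  => ( x - ( y + 9 ) ) <= 4
stmt 2: y := y - z  -- replace 1 occurrence(s) of y with (y - z)
  => ( x - ( ( y - z ) + 9 ) ) <= 4
stmt 1: z := x - y  -- replace 1 occurrence(s) of z with (x - y)
  => ( x - ( ( y - ( x - y ) ) + 9 ) ) <= 4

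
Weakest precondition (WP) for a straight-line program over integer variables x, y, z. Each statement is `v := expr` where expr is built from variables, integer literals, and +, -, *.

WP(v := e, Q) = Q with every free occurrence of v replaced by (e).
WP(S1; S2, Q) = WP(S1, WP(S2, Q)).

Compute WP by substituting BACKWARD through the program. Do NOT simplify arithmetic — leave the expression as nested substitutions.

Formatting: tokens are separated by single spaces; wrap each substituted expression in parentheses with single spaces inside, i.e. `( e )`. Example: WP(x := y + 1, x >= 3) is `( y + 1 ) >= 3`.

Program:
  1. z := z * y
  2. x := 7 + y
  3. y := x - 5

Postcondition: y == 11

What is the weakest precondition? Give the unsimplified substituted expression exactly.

post: y == 11
stmt 3: y := x - 5  -- replace 1 occurrence(s) of y with (x - 5)
  => ( x - 5 ) == 11
stmt 2: x := 7 + y  -- replace 1 occurrence(s) of x with (7 + y)
  => ( ( 7 + y ) - 5 ) == 11
stmt 1: z := z * y  -- replace 0 occurrence(s) of z with (z * y)
  => ( ( 7 + y ) - 5 ) == 11

Answer: ( ( 7 + y ) - 5 ) == 11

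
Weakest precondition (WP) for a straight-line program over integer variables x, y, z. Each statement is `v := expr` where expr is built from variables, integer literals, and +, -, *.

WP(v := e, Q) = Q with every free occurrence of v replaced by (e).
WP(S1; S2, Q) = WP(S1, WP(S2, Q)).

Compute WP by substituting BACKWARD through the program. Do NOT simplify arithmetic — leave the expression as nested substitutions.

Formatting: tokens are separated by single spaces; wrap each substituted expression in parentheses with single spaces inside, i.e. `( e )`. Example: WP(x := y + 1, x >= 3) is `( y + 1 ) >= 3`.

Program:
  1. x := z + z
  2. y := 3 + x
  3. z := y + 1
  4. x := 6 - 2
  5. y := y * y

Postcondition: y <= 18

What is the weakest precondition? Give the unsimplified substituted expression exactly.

Answer: ( ( 3 + ( z + z ) ) * ( 3 + ( z + z ) ) ) <= 18

Derivation:
post: y <= 18
stmt 5: y := y * y  -- replace 1 occurrence(s) of y with (y * y)
  => ( y * y ) <= 18
stmt 4: x := 6 - 2  -- replace 0 occurrence(s) of x with (6 - 2)
  => ( y * y ) <= 18
stmt 3: z := y + 1  -- replace 0 occurrence(s) of z with (y + 1)
  => ( y * y ) <= 18
stmt 2: y := 3 + x  -- replace 2 occurrence(s) of y with (3 + x)
  => ( ( 3 + x ) * ( 3 + x ) ) <= 18
stmt 1: x := z + z  -- replace 2 occurrence(s) of x with (z + z)
  => ( ( 3 + ( z + z ) ) * ( 3 + ( z + z ) ) ) <= 18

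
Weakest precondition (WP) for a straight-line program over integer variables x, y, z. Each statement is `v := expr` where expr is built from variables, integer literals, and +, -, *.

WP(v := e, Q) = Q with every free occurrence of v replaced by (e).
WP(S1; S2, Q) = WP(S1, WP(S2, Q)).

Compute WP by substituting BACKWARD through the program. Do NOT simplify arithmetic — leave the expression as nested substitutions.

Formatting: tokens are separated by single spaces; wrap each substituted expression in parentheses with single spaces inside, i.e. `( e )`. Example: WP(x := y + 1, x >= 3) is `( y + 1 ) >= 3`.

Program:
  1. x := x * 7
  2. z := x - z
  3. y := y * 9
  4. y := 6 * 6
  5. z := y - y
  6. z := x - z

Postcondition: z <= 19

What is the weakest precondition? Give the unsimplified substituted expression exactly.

post: z <= 19
stmt 6: z := x - z  -- replace 1 occurrence(s) of z with (x - z)
  => ( x - z ) <= 19
stmt 5: z := y - y  -- replace 1 occurrence(s) of z with (y - y)
  => ( x - ( y - y ) ) <= 19
stmt 4: y := 6 * 6  -- replace 2 occurrence(s) of y with (6 * 6)
  => ( x - ( ( 6 * 6 ) - ( 6 * 6 ) ) ) <= 19
stmt 3: y := y * 9  -- replace 0 occurrence(s) of y with (y * 9)
  => ( x - ( ( 6 * 6 ) - ( 6 * 6 ) ) ) <= 19
stmt 2: z := x - z  -- replace 0 occurrence(s) of z with (x - z)
  => ( x - ( ( 6 * 6 ) - ( 6 * 6 ) ) ) <= 19
stmt 1: x := x * 7  -- replace 1 occurrence(s) of x with (x * 7)
  => ( ( x * 7 ) - ( ( 6 * 6 ) - ( 6 * 6 ) ) ) <= 19

Answer: ( ( x * 7 ) - ( ( 6 * 6 ) - ( 6 * 6 ) ) ) <= 19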